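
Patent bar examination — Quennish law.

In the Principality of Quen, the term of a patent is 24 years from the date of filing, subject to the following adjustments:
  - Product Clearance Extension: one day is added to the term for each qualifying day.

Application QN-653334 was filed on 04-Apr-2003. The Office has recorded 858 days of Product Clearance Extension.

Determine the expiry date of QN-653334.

August 9, 2029

Base term: filing date + 24 years → 4 April 2027.
Product Clearance Extension: +858 days → 9 August 2029.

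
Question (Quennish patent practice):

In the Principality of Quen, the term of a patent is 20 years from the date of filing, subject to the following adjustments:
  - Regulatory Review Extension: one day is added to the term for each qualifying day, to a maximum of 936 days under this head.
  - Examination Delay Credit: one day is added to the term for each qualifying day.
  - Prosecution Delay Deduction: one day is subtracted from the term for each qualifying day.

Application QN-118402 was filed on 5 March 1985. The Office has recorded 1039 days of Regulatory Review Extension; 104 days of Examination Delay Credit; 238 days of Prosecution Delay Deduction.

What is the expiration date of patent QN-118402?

Base term: filing date + 20 years → 5 March 2005.
Regulatory Review Extension: 1039 days claimed exceeds the 936-day cap, so +936 days → 27 September 2007.
Examination Delay Credit: +104 days → 9 January 2008.
Prosecution Delay Deduction: −238 days → 16 May 2007.

May 16, 2007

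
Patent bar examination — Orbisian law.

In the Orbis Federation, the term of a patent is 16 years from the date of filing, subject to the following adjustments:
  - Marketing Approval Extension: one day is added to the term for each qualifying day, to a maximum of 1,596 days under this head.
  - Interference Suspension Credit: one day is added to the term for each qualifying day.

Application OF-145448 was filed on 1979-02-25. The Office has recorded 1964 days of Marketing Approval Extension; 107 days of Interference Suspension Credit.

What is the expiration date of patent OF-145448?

Base term: filing date + 16 years → 25 February 1995.
Marketing Approval Extension: 1964 days claimed exceeds the 1596-day cap, so +1596 days → 10 July 1999.
Interference Suspension Credit: +107 days → 25 October 1999.

1999-10-25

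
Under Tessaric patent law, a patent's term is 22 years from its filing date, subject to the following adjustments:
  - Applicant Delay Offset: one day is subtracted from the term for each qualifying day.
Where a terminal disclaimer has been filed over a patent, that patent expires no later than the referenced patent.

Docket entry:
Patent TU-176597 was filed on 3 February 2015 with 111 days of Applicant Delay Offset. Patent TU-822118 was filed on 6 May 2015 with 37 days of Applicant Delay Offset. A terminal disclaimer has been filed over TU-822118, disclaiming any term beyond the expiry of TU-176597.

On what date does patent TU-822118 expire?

October 15, 2036

Natural term of TU-822118:
  Base: filing + 22 years → 6 May 2037.
  Applicant Delay Offset: −37 days → 30 March 2037.
Expiry of referenced patent TU-176597:
  Base: filing + 22 years → 3 February 2037.
  Applicant Delay Offset: −111 days → 15 October 2036.
Terminal disclaimer: TU-822118 expires on the earlier of 30 March 2037 and 15 October 2036.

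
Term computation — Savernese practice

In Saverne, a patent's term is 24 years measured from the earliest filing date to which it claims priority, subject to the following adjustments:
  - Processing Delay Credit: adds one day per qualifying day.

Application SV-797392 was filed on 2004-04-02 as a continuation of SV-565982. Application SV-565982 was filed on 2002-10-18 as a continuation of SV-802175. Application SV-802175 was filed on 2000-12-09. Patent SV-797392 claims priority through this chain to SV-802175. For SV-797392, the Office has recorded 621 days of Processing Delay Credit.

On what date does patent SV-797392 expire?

August 22, 2026

Earliest priority filing: 9 December 2000.
Base term: 9 December 2000 + 24 years → 9 December 2024.
Processing Delay Credit: +621 days → 22 August 2026.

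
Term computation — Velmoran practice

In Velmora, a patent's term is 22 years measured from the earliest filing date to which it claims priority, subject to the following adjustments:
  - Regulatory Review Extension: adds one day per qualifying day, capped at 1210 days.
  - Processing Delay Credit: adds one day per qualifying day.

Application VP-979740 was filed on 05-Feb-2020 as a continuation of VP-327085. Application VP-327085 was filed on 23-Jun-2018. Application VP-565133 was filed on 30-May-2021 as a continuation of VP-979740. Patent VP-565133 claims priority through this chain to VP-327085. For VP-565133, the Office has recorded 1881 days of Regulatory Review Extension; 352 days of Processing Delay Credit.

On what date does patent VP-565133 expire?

Earliest priority filing: 23 June 2018.
Base term: 23 June 2018 + 22 years → 23 June 2040.
Regulatory Review Extension: 1881 days claimed exceeds the 1210-day cap, so +1210 days → 16 October 2043.
Processing Delay Credit: +352 days → 2 October 2044.

2044-10-02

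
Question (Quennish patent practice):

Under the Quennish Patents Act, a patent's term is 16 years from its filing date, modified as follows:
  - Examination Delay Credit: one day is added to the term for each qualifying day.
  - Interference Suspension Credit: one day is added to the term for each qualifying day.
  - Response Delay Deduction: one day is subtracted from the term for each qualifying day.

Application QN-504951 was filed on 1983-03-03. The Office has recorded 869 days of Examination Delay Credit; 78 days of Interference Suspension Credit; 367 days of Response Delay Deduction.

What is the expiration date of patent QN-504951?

October 3, 2000

Base term: filing date + 16 years → 3 March 1999.
Examination Delay Credit: +869 days → 19 July 2001.
Interference Suspension Credit: +78 days → 5 October 2001.
Response Delay Deduction: −367 days → 3 October 2000.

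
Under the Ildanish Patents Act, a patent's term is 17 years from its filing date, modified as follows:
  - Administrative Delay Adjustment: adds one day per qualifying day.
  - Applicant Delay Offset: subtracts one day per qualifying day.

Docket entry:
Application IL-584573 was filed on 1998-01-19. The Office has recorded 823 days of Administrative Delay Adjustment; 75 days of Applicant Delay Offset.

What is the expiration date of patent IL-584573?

Base term: filing date + 17 years → 19 January 2015.
Administrative Delay Adjustment: +823 days → 21 April 2017.
Applicant Delay Offset: −75 days → 5 February 2017.

2017-02-05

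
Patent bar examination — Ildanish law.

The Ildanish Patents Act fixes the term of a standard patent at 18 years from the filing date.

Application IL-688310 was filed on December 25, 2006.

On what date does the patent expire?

December 25, 2024

Filing date + 18 years → 25 December 2024.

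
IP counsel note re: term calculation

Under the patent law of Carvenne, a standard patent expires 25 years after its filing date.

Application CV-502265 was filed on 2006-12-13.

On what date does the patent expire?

December 13, 2031

Filing date + 25 years → 13 December 2031.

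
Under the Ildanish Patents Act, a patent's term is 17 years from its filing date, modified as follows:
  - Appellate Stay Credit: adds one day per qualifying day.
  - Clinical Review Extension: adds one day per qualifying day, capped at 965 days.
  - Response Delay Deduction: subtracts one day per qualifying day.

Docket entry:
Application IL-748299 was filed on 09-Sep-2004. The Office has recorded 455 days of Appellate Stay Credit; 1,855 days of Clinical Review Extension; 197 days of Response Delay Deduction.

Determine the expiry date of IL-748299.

Base term: filing date + 17 years → 9 September 2021.
Appellate Stay Credit: +455 days → 8 December 2022.
Clinical Review Extension: 1855 days claimed exceeds the 965-day cap, so +965 days → 30 July 2025.
Response Delay Deduction: −197 days → 14 January 2025.

January 14, 2025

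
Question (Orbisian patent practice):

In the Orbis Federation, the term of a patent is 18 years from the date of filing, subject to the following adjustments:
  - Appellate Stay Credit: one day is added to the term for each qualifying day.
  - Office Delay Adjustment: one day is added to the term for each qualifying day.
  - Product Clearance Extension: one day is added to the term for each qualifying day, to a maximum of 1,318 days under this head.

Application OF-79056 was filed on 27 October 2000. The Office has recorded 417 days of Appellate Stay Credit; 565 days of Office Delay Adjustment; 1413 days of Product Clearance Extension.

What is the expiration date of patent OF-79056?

Base term: filing date + 18 years → 27 October 2018.
Appellate Stay Credit: +417 days → 18 December 2019.
Office Delay Adjustment: +565 days → 5 July 2021.
Product Clearance Extension: 1413 days claimed exceeds the 1318-day cap, so +1318 days → 12 February 2025.

February 12, 2025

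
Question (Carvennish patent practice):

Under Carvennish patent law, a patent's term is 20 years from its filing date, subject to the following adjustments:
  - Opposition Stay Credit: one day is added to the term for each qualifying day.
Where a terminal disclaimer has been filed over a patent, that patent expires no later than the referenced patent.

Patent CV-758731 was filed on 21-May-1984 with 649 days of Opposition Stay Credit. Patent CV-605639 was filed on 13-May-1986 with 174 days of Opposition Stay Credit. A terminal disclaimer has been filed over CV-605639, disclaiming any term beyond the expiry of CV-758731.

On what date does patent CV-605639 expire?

Natural term of CV-605639:
  Base: filing + 20 years → 13 May 2006.
  Opposition Stay Credit: +174 days → 3 November 2006.
Expiry of referenced patent CV-758731:
  Base: filing + 20 years → 21 May 2004.
  Opposition Stay Credit: +649 days → 1 March 2006.
Terminal disclaimer: CV-605639 expires on the earlier of 3 November 2006 and 1 March 2006.

2006-03-01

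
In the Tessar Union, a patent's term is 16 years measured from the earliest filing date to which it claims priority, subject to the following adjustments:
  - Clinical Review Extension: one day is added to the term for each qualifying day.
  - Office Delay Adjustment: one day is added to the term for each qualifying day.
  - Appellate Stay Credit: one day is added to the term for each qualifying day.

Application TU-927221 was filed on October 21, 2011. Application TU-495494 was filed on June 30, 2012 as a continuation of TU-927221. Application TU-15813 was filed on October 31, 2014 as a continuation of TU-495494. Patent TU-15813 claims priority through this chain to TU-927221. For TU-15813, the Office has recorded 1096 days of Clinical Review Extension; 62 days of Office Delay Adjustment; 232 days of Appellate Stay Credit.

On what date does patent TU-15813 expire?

2031-08-11

Earliest priority filing: 21 October 2011.
Base term: 21 October 2011 + 16 years → 21 October 2027.
Clinical Review Extension: +1096 days → 21 October 2030.
Office Delay Adjustment: +62 days → 22 December 2030.
Appellate Stay Credit: +232 days → 11 August 2031.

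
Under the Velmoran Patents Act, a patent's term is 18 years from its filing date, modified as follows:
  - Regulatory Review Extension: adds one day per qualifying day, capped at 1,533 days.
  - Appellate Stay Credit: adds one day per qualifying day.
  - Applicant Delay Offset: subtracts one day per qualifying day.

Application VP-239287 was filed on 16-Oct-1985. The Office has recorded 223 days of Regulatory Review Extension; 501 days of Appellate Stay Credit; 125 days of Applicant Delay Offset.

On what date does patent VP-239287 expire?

June 6, 2005

Base term: filing date + 18 years → 16 October 2003.
Regulatory Review Extension: 223 days (within the 1533-day cap) → +223 days → 26 May 2004.
Appellate Stay Credit: +501 days → 9 October 2005.
Applicant Delay Offset: −125 days → 6 June 2005.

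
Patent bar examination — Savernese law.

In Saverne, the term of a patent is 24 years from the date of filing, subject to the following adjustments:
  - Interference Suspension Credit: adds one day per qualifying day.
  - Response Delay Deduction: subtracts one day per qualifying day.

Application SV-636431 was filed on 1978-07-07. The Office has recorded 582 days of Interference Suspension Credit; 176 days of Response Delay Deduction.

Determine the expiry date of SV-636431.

Base term: filing date + 24 years → 7 July 2002.
Interference Suspension Credit: +582 days → 9 February 2004.
Response Delay Deduction: −176 days → 17 August 2003.

August 17, 2003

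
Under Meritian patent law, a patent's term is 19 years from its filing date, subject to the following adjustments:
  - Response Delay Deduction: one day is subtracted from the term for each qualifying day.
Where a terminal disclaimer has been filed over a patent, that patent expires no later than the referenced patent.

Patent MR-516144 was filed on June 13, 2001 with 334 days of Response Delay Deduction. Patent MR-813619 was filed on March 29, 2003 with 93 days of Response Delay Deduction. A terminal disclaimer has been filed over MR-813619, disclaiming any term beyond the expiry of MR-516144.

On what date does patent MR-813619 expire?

2019-07-15

Natural term of MR-813619:
  Base: filing + 19 years → 29 March 2022.
  Response Delay Deduction: −93 days → 26 December 2021.
Expiry of referenced patent MR-516144:
  Base: filing + 19 years → 13 June 2020.
  Response Delay Deduction: −334 days → 15 July 2019.
Terminal disclaimer: MR-813619 expires on the earlier of 26 December 2021 and 15 July 2019.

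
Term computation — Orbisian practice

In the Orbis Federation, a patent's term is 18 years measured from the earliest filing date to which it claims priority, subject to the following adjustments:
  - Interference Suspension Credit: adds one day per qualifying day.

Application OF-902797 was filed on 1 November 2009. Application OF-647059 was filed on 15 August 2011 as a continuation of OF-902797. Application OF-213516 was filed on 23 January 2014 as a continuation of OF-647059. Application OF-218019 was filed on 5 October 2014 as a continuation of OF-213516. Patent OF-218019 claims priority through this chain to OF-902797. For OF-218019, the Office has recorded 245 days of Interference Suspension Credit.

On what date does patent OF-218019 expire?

2028-07-03

Earliest priority filing: 1 November 2009.
Base term: 1 November 2009 + 18 years → 1 November 2027.
Interference Suspension Credit: +245 days → 3 July 2028.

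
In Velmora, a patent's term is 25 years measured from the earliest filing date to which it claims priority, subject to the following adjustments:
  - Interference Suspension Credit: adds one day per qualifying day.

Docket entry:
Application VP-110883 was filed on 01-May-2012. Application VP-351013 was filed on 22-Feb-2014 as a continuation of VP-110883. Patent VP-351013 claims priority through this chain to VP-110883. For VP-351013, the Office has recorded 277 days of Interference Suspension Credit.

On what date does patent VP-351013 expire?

Earliest priority filing: 1 May 2012.
Base term: 1 May 2012 + 25 years → 1 May 2037.
Interference Suspension Credit: +277 days → 2 February 2038.

February 2, 2038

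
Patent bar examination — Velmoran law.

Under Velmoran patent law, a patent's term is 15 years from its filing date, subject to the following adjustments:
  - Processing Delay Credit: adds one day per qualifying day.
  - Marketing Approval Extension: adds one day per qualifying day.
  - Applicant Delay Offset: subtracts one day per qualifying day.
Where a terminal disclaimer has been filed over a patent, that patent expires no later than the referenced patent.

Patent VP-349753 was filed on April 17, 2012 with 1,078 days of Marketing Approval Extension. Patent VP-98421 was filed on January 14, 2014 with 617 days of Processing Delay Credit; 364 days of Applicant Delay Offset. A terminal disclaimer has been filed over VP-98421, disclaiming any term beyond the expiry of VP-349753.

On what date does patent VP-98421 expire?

Natural term of VP-98421:
  Base: filing + 15 years → 14 January 2029.
  Processing Delay Credit: +617 days → 23 September 2030.
  Applicant Delay Offset: −364 days → 24 September 2029.
Expiry of referenced patent VP-349753:
  Base: filing + 15 years → 17 April 2027.
  Marketing Approval Extension: +1078 days → 30 March 2030.
Terminal disclaimer: VP-98421 expires on the earlier of 24 September 2029 and 30 March 2030.

2029-09-24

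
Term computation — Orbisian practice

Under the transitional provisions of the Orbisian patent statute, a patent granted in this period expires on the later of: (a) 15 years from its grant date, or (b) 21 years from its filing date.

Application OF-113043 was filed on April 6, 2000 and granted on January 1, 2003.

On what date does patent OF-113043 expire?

(a) grant + 15 years → 1 January 2018.
(b) filing + 21 years → 6 April 2021.
Later of the two: 6 April 2021.

April 6, 2021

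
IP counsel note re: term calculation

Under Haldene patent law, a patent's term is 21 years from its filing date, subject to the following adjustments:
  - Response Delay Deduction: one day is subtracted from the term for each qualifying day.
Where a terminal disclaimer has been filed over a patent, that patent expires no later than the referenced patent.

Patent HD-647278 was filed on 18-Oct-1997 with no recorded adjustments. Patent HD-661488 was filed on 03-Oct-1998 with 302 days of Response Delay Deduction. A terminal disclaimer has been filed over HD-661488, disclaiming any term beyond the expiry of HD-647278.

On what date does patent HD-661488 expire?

Natural term of HD-661488:
  Base: filing + 21 years → 3 October 2019.
  Response Delay Deduction: −302 days → 5 December 2018.
Expiry of referenced patent HD-647278:
  Base: filing + 21 years → 18 October 2018.
Terminal disclaimer: HD-661488 expires on the earlier of 5 December 2018 and 18 October 2018.

2018-10-18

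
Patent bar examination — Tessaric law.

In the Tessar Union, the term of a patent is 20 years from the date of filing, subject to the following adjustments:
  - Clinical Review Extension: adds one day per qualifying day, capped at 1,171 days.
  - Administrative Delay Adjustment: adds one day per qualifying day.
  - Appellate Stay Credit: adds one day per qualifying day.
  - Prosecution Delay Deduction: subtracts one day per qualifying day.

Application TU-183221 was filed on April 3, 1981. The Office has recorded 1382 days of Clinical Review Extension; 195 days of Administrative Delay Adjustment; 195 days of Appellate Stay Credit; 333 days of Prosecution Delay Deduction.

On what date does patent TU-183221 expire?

Base term: filing date + 20 years → 3 April 2001.
Clinical Review Extension: 1382 days claimed exceeds the 1171-day cap, so +1171 days → 17 June 2004.
Administrative Delay Adjustment: +195 days → 29 December 2004.
Appellate Stay Credit: +195 days → 12 July 2005.
Prosecution Delay Deduction: −333 days → 13 August 2004.

2004-08-13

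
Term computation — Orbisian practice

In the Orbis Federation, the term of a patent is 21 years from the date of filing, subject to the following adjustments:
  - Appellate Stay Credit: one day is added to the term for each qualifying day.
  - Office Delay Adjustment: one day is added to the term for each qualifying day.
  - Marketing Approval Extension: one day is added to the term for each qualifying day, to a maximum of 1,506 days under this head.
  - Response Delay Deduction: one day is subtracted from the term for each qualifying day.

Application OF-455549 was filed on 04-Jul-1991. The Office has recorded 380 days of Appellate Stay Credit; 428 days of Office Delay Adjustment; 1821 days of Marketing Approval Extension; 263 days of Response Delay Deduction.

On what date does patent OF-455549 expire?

2018-02-14

Base term: filing date + 21 years → 4 July 2012.
Appellate Stay Credit: +380 days → 19 July 2013.
Office Delay Adjustment: +428 days → 20 September 2014.
Marketing Approval Extension: 1821 days claimed exceeds the 1506-day cap, so +1506 days → 4 November 2018.
Response Delay Deduction: −263 days → 14 February 2018.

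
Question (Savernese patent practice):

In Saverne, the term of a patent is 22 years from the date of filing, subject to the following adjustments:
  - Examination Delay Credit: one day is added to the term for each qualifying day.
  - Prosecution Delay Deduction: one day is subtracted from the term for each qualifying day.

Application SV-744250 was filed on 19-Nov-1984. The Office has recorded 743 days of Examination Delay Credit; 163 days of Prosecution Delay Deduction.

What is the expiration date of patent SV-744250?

2008-06-21

Base term: filing date + 22 years → 19 November 2006.
Examination Delay Credit: +743 days → 1 December 2008.
Prosecution Delay Deduction: −163 days → 21 June 2008.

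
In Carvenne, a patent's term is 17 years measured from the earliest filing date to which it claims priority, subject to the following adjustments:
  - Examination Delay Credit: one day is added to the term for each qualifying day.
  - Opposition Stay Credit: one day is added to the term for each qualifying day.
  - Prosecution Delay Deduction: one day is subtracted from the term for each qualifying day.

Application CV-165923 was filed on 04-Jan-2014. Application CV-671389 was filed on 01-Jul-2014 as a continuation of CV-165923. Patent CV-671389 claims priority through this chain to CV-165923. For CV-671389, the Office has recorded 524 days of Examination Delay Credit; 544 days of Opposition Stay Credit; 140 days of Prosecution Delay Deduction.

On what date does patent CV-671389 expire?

Earliest priority filing: 4 January 2014.
Base term: 4 January 2014 + 17 years → 4 January 2031.
Examination Delay Credit: +524 days → 11 June 2032.
Opposition Stay Credit: +544 days → 7 December 2033.
Prosecution Delay Deduction: −140 days → 20 July 2033.

July 20, 2033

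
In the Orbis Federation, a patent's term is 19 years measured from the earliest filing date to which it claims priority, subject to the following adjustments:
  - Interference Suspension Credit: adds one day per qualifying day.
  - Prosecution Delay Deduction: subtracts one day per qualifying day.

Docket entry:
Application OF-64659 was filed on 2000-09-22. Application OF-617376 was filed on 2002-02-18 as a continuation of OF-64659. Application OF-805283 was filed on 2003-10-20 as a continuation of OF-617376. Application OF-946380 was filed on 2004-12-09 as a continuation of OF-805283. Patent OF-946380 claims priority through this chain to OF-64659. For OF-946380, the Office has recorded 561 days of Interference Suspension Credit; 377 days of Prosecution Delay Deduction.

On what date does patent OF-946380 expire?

March 24, 2020

Earliest priority filing: 22 September 2000.
Base term: 22 September 2000 + 19 years → 22 September 2019.
Interference Suspension Credit: +561 days → 5 April 2021.
Prosecution Delay Deduction: −377 days → 24 March 2020.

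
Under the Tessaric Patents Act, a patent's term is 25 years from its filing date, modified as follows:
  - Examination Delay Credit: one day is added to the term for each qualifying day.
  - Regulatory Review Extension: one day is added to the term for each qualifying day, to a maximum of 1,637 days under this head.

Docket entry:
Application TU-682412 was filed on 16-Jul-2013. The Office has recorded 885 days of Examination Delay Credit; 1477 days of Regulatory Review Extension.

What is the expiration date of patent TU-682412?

January 2, 2045

Base term: filing date + 25 years → 16 July 2038.
Examination Delay Credit: +885 days → 17 December 2040.
Regulatory Review Extension: 1477 days (within the 1637-day cap) → +1477 days → 2 January 2045.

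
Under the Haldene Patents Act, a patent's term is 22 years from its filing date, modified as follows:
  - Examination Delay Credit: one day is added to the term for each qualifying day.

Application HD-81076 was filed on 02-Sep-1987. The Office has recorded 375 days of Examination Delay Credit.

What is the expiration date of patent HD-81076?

September 12, 2010

Base term: filing date + 22 years → 2 September 2009.
Examination Delay Credit: +375 days → 12 September 2010.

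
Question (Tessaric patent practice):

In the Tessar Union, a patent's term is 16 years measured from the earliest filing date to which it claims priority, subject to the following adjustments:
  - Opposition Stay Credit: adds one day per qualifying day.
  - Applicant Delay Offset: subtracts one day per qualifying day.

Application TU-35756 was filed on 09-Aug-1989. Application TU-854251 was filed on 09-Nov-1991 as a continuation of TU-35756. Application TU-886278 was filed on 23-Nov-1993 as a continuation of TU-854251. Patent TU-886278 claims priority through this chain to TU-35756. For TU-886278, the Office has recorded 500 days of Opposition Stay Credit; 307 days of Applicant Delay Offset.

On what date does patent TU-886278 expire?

2006-02-18

Earliest priority filing: 9 August 1989.
Base term: 9 August 1989 + 16 years → 9 August 2005.
Opposition Stay Credit: +500 days → 22 December 2006.
Applicant Delay Offset: −307 days → 18 February 2006.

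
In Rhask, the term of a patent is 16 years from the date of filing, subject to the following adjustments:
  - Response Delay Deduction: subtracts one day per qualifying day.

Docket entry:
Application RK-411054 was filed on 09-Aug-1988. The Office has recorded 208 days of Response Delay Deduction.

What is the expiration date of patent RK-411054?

2004-01-14

Base term: filing date + 16 years → 9 August 2004.
Response Delay Deduction: −208 days → 14 January 2004.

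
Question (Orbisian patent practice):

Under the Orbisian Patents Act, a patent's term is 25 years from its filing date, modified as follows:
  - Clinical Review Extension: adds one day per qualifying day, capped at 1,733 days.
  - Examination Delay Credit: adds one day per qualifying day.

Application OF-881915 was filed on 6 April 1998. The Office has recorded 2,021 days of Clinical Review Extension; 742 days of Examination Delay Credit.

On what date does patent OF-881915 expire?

Base term: filing date + 25 years → 6 April 2023.
Clinical Review Extension: 2021 days claimed exceeds the 1733-day cap, so +1733 days → 3 January 2028.
Examination Delay Credit: +742 days → 14 January 2030.

January 14, 2030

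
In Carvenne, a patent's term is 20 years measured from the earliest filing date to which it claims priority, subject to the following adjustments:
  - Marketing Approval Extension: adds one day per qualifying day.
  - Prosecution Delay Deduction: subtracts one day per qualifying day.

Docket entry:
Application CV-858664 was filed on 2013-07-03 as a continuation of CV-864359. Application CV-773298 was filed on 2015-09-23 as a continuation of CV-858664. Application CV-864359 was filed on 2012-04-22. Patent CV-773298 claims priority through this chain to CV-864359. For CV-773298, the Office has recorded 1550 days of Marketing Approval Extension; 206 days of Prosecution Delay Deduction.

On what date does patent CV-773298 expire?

Earliest priority filing: 22 April 2012.
Base term: 22 April 2012 + 20 years → 22 April 2032.
Marketing Approval Extension: +1550 days → 20 July 2036.
Prosecution Delay Deduction: −206 days → 27 December 2035.

2035-12-27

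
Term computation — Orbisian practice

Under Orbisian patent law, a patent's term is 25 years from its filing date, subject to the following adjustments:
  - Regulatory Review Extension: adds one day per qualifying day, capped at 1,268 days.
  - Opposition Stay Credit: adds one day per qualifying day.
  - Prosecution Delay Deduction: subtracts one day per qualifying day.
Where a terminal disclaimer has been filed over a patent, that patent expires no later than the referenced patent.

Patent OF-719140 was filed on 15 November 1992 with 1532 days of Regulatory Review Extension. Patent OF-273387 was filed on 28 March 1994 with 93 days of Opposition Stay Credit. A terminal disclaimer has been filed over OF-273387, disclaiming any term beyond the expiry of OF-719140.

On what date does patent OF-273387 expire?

Natural term of OF-273387:
  Base: filing + 25 years → 28 March 2019.
  Opposition Stay Credit: +93 days → 29 June 2019.
Expiry of referenced patent OF-719140:
  Base: filing + 25 years → 15 November 2017.
  Regulatory Review Extension: 1532 days claimed exceeds the 1268-day cap, so +1268 days → 6 May 2021.
Terminal disclaimer: OF-273387 expires on the earlier of 29 June 2019 and 6 May 2021.

2019-06-29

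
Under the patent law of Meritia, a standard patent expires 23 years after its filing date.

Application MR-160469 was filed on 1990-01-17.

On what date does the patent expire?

Filing date + 23 years → 17 January 2013.

2013-01-17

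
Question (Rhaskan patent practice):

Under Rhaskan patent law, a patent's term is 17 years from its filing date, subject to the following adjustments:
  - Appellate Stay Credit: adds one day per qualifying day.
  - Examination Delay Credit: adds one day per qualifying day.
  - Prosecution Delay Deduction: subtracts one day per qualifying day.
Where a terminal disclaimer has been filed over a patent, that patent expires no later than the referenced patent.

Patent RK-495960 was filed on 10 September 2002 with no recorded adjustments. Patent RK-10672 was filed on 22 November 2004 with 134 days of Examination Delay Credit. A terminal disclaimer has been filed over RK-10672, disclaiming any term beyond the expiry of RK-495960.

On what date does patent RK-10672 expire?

September 10, 2019

Natural term of RK-10672:
  Base: filing + 17 years → 22 November 2021.
  Examination Delay Credit: +134 days → 5 April 2022.
Expiry of referenced patent RK-495960:
  Base: filing + 17 years → 10 September 2019.
Terminal disclaimer: RK-10672 expires on the earlier of 5 April 2022 and 10 September 2019.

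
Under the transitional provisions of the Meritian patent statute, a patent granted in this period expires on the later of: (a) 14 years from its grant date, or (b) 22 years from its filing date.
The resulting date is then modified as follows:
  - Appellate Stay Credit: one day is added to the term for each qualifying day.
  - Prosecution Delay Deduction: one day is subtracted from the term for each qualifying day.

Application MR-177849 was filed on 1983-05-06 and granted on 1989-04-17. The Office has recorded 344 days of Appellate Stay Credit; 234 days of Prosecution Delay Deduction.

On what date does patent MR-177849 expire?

2005-08-24

(a) grant + 14 years → 17 April 2003.
(b) filing + 22 years → 6 May 2005.
Later of the two: 6 May 2005.
Appellate Stay Credit: +344 days → 15 April 2006.
Prosecution Delay Deduction: −234 days → 24 August 2005.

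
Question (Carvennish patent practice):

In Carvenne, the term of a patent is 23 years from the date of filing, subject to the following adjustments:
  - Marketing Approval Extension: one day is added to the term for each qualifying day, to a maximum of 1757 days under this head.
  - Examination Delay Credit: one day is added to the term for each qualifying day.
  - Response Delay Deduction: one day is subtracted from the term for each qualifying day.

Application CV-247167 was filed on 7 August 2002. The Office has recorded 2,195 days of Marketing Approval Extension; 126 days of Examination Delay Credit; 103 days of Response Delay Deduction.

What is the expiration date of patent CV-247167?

June 22, 2030

Base term: filing date + 23 years → 7 August 2025.
Marketing Approval Extension: 2195 days claimed exceeds the 1757-day cap, so +1757 days → 30 May 2030.
Examination Delay Credit: +126 days → 3 October 2030.
Response Delay Deduction: −103 days → 22 June 2030.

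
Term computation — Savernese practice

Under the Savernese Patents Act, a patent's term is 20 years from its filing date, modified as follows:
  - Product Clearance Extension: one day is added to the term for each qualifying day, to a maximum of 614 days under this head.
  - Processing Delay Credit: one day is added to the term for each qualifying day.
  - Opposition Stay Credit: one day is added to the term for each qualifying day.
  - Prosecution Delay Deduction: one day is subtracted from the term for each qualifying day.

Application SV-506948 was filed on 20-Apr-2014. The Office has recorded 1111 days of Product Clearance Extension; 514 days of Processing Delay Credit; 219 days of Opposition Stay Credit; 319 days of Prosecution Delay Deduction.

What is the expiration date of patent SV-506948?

Base term: filing date + 20 years → 20 April 2034.
Product Clearance Extension: 1111 days claimed exceeds the 614-day cap, so +614 days → 25 December 2035.
Processing Delay Credit: +514 days → 22 May 2037.
Opposition Stay Credit: +219 days → 27 December 2037.
Prosecution Delay Deduction: −319 days → 11 February 2037.

2037-02-11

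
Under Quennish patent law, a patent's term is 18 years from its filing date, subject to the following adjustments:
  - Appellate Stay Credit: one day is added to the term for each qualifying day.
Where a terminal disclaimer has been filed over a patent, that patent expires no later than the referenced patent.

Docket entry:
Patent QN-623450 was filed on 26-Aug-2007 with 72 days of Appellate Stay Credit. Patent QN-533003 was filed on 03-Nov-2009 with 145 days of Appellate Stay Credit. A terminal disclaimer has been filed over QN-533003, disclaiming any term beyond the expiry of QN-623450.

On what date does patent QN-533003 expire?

Natural term of QN-533003:
  Base: filing + 18 years → 3 November 2027.
  Appellate Stay Credit: +145 days → 27 March 2028.
Expiry of referenced patent QN-623450:
  Base: filing + 18 years → 26 August 2025.
  Appellate Stay Credit: +72 days → 6 November 2025.
Terminal disclaimer: QN-533003 expires on the earlier of 27 March 2028 and 6 November 2025.

2025-11-06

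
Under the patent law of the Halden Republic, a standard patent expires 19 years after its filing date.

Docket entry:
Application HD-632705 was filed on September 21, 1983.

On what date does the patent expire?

Filing date + 19 years → 21 September 2002.

2002-09-21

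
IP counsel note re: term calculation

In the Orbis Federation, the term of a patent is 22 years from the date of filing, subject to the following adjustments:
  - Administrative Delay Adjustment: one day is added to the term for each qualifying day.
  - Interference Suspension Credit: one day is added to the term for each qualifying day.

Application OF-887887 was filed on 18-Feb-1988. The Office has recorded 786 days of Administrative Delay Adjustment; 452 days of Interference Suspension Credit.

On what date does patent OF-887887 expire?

2013-07-10

Base term: filing date + 22 years → 18 February 2010.
Administrative Delay Adjustment: +786 days → 14 April 2012.
Interference Suspension Credit: +452 days → 10 July 2013.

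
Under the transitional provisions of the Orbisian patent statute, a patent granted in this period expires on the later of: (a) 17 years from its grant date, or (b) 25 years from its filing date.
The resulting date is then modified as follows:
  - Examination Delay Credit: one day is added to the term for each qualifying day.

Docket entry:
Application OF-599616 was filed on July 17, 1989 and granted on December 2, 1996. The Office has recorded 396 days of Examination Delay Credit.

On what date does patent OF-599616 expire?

2015-08-17

(a) grant + 17 years → 2 December 2013.
(b) filing + 25 years → 17 July 2014.
Later of the two: 17 July 2014.
Examination Delay Credit: +396 days → 17 August 2015.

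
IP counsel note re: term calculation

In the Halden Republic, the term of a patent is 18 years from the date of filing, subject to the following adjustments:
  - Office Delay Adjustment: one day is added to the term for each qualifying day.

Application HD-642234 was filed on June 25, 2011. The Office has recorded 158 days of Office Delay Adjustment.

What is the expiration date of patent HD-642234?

Base term: filing date + 18 years → 25 June 2029.
Office Delay Adjustment: +158 days → 30 November 2029.

2029-11-30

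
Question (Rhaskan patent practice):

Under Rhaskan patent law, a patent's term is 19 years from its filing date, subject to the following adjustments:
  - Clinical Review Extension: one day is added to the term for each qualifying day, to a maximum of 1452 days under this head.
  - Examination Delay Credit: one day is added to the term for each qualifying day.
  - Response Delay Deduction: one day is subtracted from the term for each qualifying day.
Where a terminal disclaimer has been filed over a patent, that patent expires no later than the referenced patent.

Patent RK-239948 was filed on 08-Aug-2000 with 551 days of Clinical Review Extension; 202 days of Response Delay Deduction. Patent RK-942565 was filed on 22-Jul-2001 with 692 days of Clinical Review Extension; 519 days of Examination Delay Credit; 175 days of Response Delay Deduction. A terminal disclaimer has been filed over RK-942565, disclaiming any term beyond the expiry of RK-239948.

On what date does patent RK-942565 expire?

Natural term of RK-942565:
  Base: filing + 19 years → 22 July 2020.
  Clinical Review Extension: 692 days (within the 1452-day cap) → +692 days → 14 June 2022.
  Examination Delay Credit: +519 days → 15 November 2023.
  Response Delay Deduction: −175 days → 24 May 2023.
Expiry of referenced patent RK-239948:
  Base: filing + 19 years → 8 August 2019.
  Clinical Review Extension: 551 days (within the 1452-day cap) → +551 days → 9 February 2021.
  Response Delay Deduction: −202 days → 22 July 2020.
Terminal disclaimer: RK-942565 expires on the earlier of 24 May 2023 and 22 July 2020.

July 22, 2020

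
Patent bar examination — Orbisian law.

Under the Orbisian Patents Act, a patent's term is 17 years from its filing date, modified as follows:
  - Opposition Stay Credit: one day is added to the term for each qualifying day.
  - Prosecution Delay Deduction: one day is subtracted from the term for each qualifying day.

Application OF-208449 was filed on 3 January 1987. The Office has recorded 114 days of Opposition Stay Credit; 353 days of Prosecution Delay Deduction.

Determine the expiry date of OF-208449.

May 9, 2003

Base term: filing date + 17 years → 3 January 2004.
Opposition Stay Credit: +114 days → 26 April 2004.
Prosecution Delay Deduction: −353 days → 9 May 2003.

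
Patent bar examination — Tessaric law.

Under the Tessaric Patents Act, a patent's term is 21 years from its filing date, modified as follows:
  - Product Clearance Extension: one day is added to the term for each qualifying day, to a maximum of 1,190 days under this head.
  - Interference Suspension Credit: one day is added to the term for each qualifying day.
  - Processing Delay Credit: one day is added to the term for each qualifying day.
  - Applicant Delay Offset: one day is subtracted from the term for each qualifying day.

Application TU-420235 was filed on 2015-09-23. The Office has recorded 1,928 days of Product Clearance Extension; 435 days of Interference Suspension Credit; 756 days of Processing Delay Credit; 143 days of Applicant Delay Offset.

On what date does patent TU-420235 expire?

Base term: filing date + 21 years → 23 September 2036.
Product Clearance Extension: 1928 days claimed exceeds the 1190-day cap, so +1190 days → 27 December 2039.
Interference Suspension Credit: +435 days → 6 March 2041.
Processing Delay Credit: +756 days → 1 April 2043.
Applicant Delay Offset: −143 days → 9 November 2042.

2042-11-09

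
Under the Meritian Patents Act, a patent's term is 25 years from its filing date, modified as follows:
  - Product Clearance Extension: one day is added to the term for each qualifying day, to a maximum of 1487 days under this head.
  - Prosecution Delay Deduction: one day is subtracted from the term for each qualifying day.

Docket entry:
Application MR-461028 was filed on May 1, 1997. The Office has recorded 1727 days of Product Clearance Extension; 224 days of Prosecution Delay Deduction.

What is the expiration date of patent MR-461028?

Base term: filing date + 25 years → 1 May 2022.
Product Clearance Extension: 1727 days claimed exceeds the 1487-day cap, so +1487 days → 27 May 2026.
Prosecution Delay Deduction: −224 days → 15 October 2025.

October 15, 2025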